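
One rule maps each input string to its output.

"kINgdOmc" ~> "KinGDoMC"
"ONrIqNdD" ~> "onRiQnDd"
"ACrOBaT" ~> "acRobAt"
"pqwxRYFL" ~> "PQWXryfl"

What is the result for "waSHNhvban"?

Rule — flip the case of every letter.
Applying that to "waSHNhvban" gives "WAshnHVBAN".

WAshnHVBAN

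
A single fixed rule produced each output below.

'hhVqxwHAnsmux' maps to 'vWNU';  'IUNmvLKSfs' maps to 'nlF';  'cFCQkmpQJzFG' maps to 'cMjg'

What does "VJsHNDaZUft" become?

Sdu

The pattern: keep one character in every 3, starting at position 3 (positions 3rd, 6th, 9th, ...), then flip the case of every letter.
On "VJsHNDaZUft": the first step gives "sDU", and the second then gives "Sdu".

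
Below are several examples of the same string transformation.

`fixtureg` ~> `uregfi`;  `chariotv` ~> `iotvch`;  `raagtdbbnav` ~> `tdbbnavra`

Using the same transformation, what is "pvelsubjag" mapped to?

subjagpv

Each output is the input with this applied: move the first 2 characters to the end (rotate left by 2), then delete the first 2 characters.
On "pvelsubjag": the first step gives "elsubjagpv", and the second then gives "subjagpv".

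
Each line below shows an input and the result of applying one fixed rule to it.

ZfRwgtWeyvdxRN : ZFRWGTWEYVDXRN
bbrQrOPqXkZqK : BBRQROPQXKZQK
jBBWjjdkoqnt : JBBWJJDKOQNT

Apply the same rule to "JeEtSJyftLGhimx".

JEETSJYFTLGHIMX

In each case the input is transformed by: convert every letter to uppercase.
Applying that to "JeEtSJyftLGhimx" gives "JEETSJYFTLGHIMX".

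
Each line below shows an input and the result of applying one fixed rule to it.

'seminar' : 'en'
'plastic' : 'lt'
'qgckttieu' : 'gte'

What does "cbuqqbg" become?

In each case the input is transformed by: keep one character in every 3, starting at position 2 (positions 2nd, 5th, 8th, ...).
So "cbuqqbg" becomes "bq".

bq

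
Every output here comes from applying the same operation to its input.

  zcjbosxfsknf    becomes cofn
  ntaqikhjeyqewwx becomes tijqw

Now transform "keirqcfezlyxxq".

The transformation: keep one character in every 3, starting at position 2 (positions 2nd, 5th, 8th, ...).
On "keirqcfezlyxxq" that produces "eqeyq".

eqeyq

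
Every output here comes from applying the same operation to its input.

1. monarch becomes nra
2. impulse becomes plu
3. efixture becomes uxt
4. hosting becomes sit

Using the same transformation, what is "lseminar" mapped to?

nmi

Looking at the pairs, the operation is to take characters alternately from the front and the back (1st, last, 2nd, 2nd-last, ...), then keep only the last 3 characters.
On "lseminar": the first step gives "lrsaenmi", and the second then gives "nmi".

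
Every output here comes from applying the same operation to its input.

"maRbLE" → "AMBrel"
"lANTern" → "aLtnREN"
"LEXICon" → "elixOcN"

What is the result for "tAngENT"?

Looking at the pairs, the operation is to flip the case of every letter, then swap each adjacent pair of characters (1↔2, 3↔4, ...).
On "tAngENT": the first step gives "TaNGent", and the second then gives "aTGNnet".

aTGNnet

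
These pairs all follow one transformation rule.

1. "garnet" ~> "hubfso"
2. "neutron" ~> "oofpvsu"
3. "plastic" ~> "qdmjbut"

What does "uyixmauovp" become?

vqzwjpyvnb

The transformation: take characters alternately from the front and the back (1st, last, 2nd, 2nd-last, ...), then shift every letter 1 place forward in the alphabet (wrapping around).
So "uyixmauovp" becomes "vqzwjpyvnb".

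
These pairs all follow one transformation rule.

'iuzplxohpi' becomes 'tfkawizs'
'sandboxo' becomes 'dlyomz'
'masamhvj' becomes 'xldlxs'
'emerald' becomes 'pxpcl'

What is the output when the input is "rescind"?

cpdnt

The pattern: shift every letter 11 places forward in the alphabet (wrapping around), then delete the last 2 characters.
For "rescind", step one produces "cpdntyo"; step two turns that into "cpdnt".
(Check on "sandboxo": → "dlyomziz" → "dlyomz" ✓)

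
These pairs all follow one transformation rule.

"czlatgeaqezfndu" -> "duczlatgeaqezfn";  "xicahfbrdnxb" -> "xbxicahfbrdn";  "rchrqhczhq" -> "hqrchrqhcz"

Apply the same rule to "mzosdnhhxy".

xymzosdnhh

The transformation: move the last 2 characters to the front (rotate right by 2).
So "mzosdnhhxy" becomes "xymzosdnhh".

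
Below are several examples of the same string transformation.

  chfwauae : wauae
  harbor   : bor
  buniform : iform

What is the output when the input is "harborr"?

borr

The rule is to delete the first 3 characters.
Doing the same to "harborr": "borr".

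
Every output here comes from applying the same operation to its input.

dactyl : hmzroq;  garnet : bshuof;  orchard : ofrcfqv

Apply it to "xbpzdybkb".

The pattern: move the last 3 characters to the front (rotate right by 3), then shift every letter 12 places backward in the alphabet (wrapping around).
For "xbpzdybkb", step one produces "bkbxbpzdy"; step two turns that into "pyplpdnrm".

pyplpdnrm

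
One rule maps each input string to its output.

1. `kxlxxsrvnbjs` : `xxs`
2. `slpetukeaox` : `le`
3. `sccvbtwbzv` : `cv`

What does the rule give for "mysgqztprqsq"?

ygz

In each case the input is transformed by: keep every other character starting from the second (positions 2nd, 4th, 6th, ...), then delete the last 3 characters.
For "mysgqztprqsq", step one produces "ygzpqq"; step two turns that into "ygz".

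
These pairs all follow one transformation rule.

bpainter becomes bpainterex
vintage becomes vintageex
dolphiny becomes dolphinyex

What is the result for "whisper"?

whisperex

In each case the input is transformed by: append "ex".
So "whisper" becomes "whisperex".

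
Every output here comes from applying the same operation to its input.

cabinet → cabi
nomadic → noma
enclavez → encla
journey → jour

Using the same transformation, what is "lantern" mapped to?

In each case the input is transformed by: delete the last 3 characters.
So "lantern" becomes "lant".

lant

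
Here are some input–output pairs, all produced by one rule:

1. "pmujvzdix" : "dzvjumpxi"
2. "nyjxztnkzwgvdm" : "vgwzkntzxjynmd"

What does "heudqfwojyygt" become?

The pattern: move the last 2 characters to the front (rotate right by 2), then reverse the string.
For "heudqfwojyygt" the result is "yyjowfqduehtg".

yyjowfqduehtg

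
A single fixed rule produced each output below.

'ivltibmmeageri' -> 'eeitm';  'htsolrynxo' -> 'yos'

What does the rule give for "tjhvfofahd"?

In each case the input is transformed by: swap the front and back halves of the string, then keep one character in every 3, starting at position 2 (positions 2nd, 5th, 8th, ...).
Working it through for "tjhvfofahd": intermediate "ofahdtjhvf", final "fdh".
(Check on "ivltibmmeageri": → "meageriivltibm" → "eeitm" ✓)

fdh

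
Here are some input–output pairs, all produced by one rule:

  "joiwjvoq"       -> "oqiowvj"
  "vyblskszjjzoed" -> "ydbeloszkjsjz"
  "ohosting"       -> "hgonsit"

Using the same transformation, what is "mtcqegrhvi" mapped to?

ticvqherg

The rule is to delete the first character, then take characters alternately from the front and the back (1st, last, 2nd, 2nd-last, ...).
Starting from "mtcqegrhvi": after the first operation, "tcqegrhvi"; after the second, "ticvqherg".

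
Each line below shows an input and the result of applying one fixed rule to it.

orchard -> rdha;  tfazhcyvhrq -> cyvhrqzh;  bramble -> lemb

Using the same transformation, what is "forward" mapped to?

rdwa

Rule — delete the first 3 characters, then move the first 2 characters to the end (rotate left by 2).
Working it through for "forward": intermediate "ward", final "rdwa".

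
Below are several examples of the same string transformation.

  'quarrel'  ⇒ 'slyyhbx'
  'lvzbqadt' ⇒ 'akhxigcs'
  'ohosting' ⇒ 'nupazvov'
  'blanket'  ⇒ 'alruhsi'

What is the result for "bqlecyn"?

Each output is the input with this applied: shift every letter 7 places forward in the alphabet (wrapping around), then reverse the string.
So "bqlecyn" becomes "ufjlsxi".

ufjlsxi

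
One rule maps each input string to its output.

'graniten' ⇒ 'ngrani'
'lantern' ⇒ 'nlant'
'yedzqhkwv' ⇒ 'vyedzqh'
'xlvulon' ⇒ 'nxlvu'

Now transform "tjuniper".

In each case the input is transformed by: move the last character to the front, then delete the last 2 characters.
On "tjuniper": the first step gives "rtjunipe", and the second then gives "rtjuni".
(Check on "graniten": → "ngranite" → "ngrani" ✓)

rtjuni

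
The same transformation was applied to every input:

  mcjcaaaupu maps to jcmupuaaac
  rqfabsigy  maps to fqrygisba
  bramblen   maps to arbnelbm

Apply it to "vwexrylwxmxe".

Each output is the input with this applied: move the first 3 characters to the end (rotate left by 3), then reverse the string.
On "vwexrylwxmxe": the first step gives "xrylwxmxevwe", and the second then gives "ewvexmxwlyrx".

ewvexmxwlyrx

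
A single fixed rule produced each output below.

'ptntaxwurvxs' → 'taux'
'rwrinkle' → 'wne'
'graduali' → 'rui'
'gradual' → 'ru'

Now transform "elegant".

In each case the input is transformed by: keep one character in every 3, starting at position 2 (positions 2nd, 5th, 8th, ...).
Applying that to "elegant" gives "la".

la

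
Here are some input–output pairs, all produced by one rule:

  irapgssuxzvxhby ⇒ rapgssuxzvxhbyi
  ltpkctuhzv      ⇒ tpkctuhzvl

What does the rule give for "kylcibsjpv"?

What's happening: move the first character to the end.
Doing the same to "kylcibsjpv": "ylcibsjpvk".

ylcibsjpvk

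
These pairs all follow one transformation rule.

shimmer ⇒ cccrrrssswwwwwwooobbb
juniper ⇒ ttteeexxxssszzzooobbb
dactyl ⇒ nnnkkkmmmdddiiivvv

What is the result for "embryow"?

The rule is to shift every letter 10 places forward in the alphabet (wrapping around), then repeat every character 3 times.
Working it through for "embryow": intermediate "owlbiyg", final "ooowwwlllbbbiiiyyyggg".

ooowwwlllbbbiiiyyyggg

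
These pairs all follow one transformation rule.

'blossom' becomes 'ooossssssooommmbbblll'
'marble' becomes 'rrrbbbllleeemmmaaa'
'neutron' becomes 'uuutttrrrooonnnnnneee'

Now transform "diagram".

aaagggrrraaammmdddiii

What's happening: move the first 2 characters to the end (rotate left by 2), then repeat every character 3 times.
Applying both steps to "diagram": "agramdi", then "aaagggrrraaammmdddiii".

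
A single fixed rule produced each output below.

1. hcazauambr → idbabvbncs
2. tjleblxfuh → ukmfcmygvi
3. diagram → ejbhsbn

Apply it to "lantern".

mboufso

Each output is the input with this applied: shift every letter 1 place forward in the alphabet (wrapping around).
On "lantern" that produces "mboufso".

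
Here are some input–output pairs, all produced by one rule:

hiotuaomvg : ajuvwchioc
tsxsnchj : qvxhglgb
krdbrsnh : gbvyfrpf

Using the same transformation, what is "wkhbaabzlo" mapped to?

Looking at the pairs, the operation is to move the last 3 characters to the front (rotate right by 3), then shift every letter 12 places backward in the alphabet (wrapping around).
Applying both steps to "wkhbaabzlo": "zlowkhbaab", then "nzckyvpoop".

nzckyvpoop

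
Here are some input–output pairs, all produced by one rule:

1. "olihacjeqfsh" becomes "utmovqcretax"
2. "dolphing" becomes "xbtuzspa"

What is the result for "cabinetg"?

What's happening: move the first 2 characters to the end (rotate left by 2), then shift every letter 12 places forward in the alphabet (wrapping around).
Starting from "cabinetg": after the first operation, "binetgca"; after the second, "nuzqfsom".

nuzqfsom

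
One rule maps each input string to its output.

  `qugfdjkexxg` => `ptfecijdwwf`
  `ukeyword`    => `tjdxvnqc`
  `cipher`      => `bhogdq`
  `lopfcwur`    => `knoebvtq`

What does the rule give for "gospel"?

Looking at the pairs, the operation is to shift every letter 1 place backward in the alphabet (wrapping around).
On "gospel" that produces "fnrodk".

fnrodk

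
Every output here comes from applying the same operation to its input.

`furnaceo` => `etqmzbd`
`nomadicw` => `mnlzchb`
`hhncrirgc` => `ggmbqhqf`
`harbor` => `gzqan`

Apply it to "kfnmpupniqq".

The pattern: shift every letter 1 place backward in the alphabet (wrapping around), then delete the last character.
"kfnmpupniqq" → "jemlotomhpp" → "jemlotomhp".

jemlotomhp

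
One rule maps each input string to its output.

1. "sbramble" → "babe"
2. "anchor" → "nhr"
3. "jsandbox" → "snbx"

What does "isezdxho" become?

szxo

The transformation: keep every other character starting from the second (positions 2nd, 4th, 6th, ...).
On "isezdxho" that produces "szxo".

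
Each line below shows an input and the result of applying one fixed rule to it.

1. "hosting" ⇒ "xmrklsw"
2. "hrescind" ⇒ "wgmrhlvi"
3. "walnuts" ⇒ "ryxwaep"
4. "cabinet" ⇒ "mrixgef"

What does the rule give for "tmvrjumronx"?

vnyqvsrbxqz

Looking at the pairs, the operation is to shift every letter 4 places forward in the alphabet (wrapping around), then move the first 3 characters to the end (rotate left by 3).
Applying that to "tmvrjumronx" gives "vnyqvsrbxqz".
(Check on "cabinet": → "gefmrix" → "mrixgef" ✓)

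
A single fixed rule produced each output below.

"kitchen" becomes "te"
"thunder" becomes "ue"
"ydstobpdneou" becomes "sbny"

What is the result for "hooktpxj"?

What's happening: swap the first and last characters, then keep one character in every 3, starting at position 3 (positions 3rd, 6th, 9th, ...).
On "hooktpxj": the first step gives "jooktpxh", and the second then gives "op".

op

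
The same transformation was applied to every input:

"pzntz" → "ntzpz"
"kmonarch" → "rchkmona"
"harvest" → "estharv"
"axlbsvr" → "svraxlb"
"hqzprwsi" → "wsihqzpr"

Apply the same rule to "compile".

ilecomp

Looking at the pairs, the operation is to move the last 3 characters to the front (rotate right by 3).
So "compile" becomes "ilecomp".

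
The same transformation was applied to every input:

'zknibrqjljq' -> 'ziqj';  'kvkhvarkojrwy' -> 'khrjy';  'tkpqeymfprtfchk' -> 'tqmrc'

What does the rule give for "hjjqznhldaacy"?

Rule — keep one character in every 3, starting at position 1 (positions 1st, 4th, 7th, ...).
"hjjqznhldaacy" → "hqhay".

hqhay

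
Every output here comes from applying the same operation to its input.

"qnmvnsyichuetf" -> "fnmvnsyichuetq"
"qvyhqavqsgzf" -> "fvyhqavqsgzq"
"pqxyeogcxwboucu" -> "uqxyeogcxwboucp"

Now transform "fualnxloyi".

What's happening: swap the first and last characters.
For "fualnxloyi" the result is "iualnxloyf".

iualnxloyf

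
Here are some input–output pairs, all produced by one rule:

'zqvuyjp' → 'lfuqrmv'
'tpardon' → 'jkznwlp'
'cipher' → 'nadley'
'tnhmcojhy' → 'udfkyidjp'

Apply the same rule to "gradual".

hwqzwnc

Rule — shift every letter 4 places backward in the alphabet (wrapping around), then reverse the string.
"gradual" → "cnwzqwh" → "hwqzwnc".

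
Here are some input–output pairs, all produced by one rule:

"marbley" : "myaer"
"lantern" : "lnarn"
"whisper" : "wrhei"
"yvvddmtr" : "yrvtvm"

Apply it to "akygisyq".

The pattern: take characters alternately from the front and the back (1st, last, 2nd, 2nd-last, ...), then delete the last 2 characters.
For "akygisyq" the result is "aqkyys".

aqkyys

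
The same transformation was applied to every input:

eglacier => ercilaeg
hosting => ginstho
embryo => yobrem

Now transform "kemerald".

Each output is the input with this applied: swap each adjacent pair of characters (1↔2, 3↔4, ...), then reverse the string.
On "kemerald" that produces "ldrameke".

ldrameke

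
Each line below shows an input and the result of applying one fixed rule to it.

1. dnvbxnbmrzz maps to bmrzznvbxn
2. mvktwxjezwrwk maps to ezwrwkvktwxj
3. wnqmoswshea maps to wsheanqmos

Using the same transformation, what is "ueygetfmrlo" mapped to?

The rule is to delete the first character, then swap the front and back halves of the string.
Starting from "ueygetfmrlo": after the first operation, "eygetfmrlo"; after the second, "fmrloeyget".

fmrloeyget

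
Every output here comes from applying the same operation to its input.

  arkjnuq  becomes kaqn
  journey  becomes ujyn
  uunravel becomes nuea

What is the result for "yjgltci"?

gyit

Looking at the pairs, the operation is to keep every other character starting from the first (positions 1st, 3rd, 5th, ...), then swap each adjacent pair of characters (1↔2, 3↔4, ...).
For "yjgltci", step one produces "ygti"; step two turns that into "gyit".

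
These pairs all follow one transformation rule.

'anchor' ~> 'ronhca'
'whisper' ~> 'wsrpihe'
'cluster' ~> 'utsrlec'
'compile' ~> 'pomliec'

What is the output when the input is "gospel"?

The rule is to sort the characters into reverse alphabetical order.
"gospel" → "spolge".

spolge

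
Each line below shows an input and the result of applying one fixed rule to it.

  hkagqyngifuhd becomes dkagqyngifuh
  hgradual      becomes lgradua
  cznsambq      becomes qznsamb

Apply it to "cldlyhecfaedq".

qldlyhecfaed

What's happening: delete the first character, then move the last character to the front.
Applying that to "cldlyhecfaedq" gives "qldlyhecfaed".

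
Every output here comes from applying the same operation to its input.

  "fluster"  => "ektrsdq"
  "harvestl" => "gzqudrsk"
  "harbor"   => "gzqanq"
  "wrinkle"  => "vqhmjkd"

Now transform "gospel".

The rule is to shift every letter 1 place backward in the alphabet (wrapping around).
So "gospel" becomes "fnrodk".

fnrodk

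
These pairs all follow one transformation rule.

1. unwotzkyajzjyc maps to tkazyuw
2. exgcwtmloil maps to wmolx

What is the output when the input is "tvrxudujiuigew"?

Rule — move the first 3 characters to the end (rotate left by 3), then keep every other character starting from the second (positions 2nd, 4th, 6th, ...).
Applying both steps to "tvrxudujiuigew": "xudujiuigewtvr", then "uuiietr".

uuiietr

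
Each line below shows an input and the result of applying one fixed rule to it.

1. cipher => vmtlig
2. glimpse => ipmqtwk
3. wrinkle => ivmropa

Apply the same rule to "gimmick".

Looking at the pairs, the operation is to shift every letter 4 places forward in the alphabet (wrapping around), then swap the first and last characters.
On "gimmick": the first step gives "kmqqmgo", and the second then gives "omqqmgk".

omqqmgk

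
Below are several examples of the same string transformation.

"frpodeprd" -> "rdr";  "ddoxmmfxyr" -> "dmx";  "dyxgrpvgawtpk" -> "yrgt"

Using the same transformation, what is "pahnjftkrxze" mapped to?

ajkz

In each case the input is transformed by: keep one character in every 3, starting at position 2 (positions 2nd, 5th, 8th, ...).
So "pahnjftkrxze" becomes "ajkz".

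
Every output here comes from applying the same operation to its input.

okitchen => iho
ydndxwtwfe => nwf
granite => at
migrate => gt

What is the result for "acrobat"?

In each case the input is transformed by: move the first character to the end, then keep one character in every 3, starting at position 2 (positions 2nd, 5th, 8th, ...).
Starting from "acrobat": after the first operation, "crobata"; after the second, "ra".

ra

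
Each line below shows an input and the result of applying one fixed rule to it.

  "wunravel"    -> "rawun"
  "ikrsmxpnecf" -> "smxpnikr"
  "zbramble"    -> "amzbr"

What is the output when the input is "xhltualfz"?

The rule is to delete the last 3 characters, then move the first 3 characters to the end (rotate left by 3).
On "xhltualfz": the first step gives "xhltua", and the second then gives "tuaxhl".

tuaxhl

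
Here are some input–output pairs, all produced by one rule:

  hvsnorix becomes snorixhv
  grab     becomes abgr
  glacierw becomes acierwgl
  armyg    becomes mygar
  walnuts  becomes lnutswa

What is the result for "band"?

The pattern: move the first 2 characters to the end (rotate left by 2).
For "band" the result is "ndba".

ndba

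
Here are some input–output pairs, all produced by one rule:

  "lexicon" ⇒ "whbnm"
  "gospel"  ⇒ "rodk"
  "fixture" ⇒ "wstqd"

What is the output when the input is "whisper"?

What's happening: shift every letter 1 place backward in the alphabet (wrapping around), then delete the first 2 characters.
Doing the same to "whisper": "hrodq".

hrodq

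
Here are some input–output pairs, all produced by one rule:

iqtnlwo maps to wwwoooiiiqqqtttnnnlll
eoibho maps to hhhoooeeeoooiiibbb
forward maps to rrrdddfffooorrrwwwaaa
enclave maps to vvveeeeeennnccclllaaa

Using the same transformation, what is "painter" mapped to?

eeerrrpppaaaiiinnnttt

What's happening: move the last 2 characters to the front (rotate right by 2), then repeat every character 3 times.
Applying both steps to "painter": "erpaint", then "eeerrrpppaaaiiinnnttt".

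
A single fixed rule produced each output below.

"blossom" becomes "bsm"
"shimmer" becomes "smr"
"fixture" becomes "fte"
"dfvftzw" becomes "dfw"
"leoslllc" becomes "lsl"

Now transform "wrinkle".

wne

Rule — keep one character in every 3, starting at position 1 (positions 1st, 4th, 7th, ...).
On "wrinkle" that produces "wne".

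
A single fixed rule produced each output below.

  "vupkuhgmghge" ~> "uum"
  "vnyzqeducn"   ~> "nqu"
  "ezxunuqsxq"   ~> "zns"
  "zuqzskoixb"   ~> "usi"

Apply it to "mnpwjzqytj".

njy

What's happening: delete the last 2 characters, then keep one character in every 3, starting at position 2 (positions 2nd, 5th, 8th, ...).
For "mnpwjzqytj" the result is "njy".
(Check on "ezxunuqsxq": → "ezxunuqs" → "zns" ✓)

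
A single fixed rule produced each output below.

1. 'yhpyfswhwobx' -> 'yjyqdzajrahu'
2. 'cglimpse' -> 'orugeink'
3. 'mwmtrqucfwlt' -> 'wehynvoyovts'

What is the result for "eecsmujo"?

owlqggeu

Looking at the pairs, the operation is to shift every letter 2 places forward in the alphabet (wrapping around), then swap the front and back halves of the string.
Applying that to "eecsmujo" gives "owlqggeu".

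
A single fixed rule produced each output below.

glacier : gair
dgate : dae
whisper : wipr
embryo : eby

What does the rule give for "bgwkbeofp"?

bwbop

In each case the input is transformed by: keep every other character starting from the first (positions 1st, 3rd, 5th, ...).
Applying that to "bgwkbeofp" gives "bwbop".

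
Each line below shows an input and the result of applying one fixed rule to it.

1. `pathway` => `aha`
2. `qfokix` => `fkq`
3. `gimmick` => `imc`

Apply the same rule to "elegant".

lgn

In each case the input is transformed by: swap the first and last characters, then keep every other character starting from the second (positions 2nd, 4th, 6th, ...).
"elegant" → "tlegane" → "lgn".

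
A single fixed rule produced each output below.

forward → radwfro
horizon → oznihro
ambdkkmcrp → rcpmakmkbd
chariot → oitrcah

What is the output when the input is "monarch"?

The transformation: move the last 2 characters to the front (rotate right by 2), then take characters alternately from the front and the back (1st, last, 2nd, 2nd-last, ...).
Working it through for "monarch": intermediate "chmonar", final "crhamno".

crhamno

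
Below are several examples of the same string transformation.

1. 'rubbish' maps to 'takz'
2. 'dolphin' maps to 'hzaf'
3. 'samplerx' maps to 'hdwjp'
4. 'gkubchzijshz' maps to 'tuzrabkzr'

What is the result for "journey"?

jfwq

Looking at the pairs, the operation is to delete the first 3 characters, then shift every letter 8 places backward in the alphabet (wrapping around).
Working it through for "journey": intermediate "rney", final "jfwq".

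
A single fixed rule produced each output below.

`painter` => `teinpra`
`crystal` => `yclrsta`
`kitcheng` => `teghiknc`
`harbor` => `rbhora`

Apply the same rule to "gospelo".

sgloope

Looking at the pairs, the operation is to sort the characters into alphabetical order, then swap the first and last characters.
Starting from "gospelo": after the first operation, "egloops"; after the second, "sgloope".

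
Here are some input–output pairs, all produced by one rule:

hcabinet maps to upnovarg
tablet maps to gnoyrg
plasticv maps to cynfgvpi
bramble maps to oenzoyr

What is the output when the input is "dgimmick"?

The rule is to shift every letter 13 places forward in the alphabet (wrapping around) — i.e. ROT13.
Doing the same to "dgimmick": "qtvzzvpx".

qtvzzvpx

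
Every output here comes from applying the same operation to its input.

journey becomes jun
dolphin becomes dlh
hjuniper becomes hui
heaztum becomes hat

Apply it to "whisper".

Each output is the input with this applied: keep every other character starting from the first (positions 1st, 3rd, 5th, ...), then delete the last character.
"whisper" → "wipr" → "wip".
(Check on "journey": → "juny" → "jun" ✓)

wip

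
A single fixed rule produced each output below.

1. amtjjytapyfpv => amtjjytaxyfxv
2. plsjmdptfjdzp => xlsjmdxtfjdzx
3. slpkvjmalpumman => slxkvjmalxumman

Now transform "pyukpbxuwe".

The rule is to replace every "p" with "x".
Doing the same to "pyukpbxuwe": "xyukxbxuwe".

xyukxbxuwe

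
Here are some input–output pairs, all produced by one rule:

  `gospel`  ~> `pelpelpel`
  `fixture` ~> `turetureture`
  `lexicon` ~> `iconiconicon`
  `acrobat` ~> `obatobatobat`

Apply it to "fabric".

Looking at the pairs, the operation is to delete the first 3 characters, then write the whole string 3 times in a row.
On "fabric": the first step gives "ric", and the second then gives "ricricric".

ricricric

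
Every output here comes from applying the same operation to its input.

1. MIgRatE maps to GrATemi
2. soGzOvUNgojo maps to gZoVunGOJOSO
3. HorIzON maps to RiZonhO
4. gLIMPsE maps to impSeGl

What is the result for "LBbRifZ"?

BrIFzlb

Rule — move the first 2 characters to the end (rotate left by 2), then flip the case of every letter.
Applying that to "LBbRifZ" gives "BrIFzlb".
(Check on "soGzOvUNgojo": → "GzOvUNgojoso" → "gZoVunGOJOSO" ✓)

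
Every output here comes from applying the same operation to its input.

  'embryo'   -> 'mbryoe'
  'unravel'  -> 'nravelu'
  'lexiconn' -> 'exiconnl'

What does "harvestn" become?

Looking at the pairs, the operation is to move the first character to the end.
For "harvestn" the result is "arvestnh".

arvestnh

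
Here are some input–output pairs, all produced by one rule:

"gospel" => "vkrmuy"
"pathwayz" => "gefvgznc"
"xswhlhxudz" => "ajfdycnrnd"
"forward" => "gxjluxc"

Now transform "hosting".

otmnuyz

What's happening: shift every letter 6 places forward in the alphabet (wrapping around), then move the last 3 characters to the front (rotate right by 3).
On "hosting": the first step gives "nuyzotm", and the second then gives "otmnuyz".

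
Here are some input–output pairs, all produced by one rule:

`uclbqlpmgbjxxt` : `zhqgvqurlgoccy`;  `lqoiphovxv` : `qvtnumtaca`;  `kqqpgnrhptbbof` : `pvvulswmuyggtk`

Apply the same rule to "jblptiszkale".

What's happening: shift every letter 5 places forward in the alphabet (wrapping around).
On "jblptiszkale" that produces "ogquynxepfqj".

ogquynxepfqj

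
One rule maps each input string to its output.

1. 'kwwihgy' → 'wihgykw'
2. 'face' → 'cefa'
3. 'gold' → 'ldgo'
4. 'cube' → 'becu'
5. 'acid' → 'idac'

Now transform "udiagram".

iagramud

Looking at the pairs, the operation is to move the first 2 characters to the end (rotate left by 2).
Applying that to "udiagram" gives "iagramud".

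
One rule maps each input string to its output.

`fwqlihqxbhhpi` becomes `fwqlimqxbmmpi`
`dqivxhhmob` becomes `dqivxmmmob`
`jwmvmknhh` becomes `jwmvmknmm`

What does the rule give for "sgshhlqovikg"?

sgsmmlqovikg

The pattern: replace every "h" with "m".
Doing the same to "sgshhlqovikg": "sgsmmlqovikg".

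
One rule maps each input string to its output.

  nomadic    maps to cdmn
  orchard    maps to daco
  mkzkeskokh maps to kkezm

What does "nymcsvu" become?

What's happening: keep every other character starting from the first (positions 1st, 3rd, 5th, ...), then reverse the string.
Doing the same to "nymcsvu": "usmn".

usmn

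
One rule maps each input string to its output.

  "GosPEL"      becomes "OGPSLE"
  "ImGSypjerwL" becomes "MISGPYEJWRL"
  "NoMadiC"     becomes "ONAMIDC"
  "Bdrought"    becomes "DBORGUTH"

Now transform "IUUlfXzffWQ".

UILUXFFZWFQ

Looking at the pairs, the operation is to swap each adjacent pair of characters (1↔2, 3↔4, ...), then convert every letter to uppercase.
On "IUUlfXzffWQ": the first step gives "UIlUXffzWfQ", and the second then gives "UILUXFFZWFQ".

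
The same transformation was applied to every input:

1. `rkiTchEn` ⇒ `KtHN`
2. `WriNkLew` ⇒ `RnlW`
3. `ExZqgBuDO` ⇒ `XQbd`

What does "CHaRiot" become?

hrO

The pattern: keep every other character starting from the second (positions 2nd, 4th, 6th, ...), then flip the case of every letter.
On "CHaRiot": the first step gives "HRo", and the second then gives "hrO".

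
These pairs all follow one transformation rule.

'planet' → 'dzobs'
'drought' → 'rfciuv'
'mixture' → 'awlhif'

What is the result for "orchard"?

cfqvof

In each case the input is transformed by: shift every letter 12 places backward in the alphabet (wrapping around), then delete the last character.
So "orchard" becomes "cfqvof".
(Check on "planet": → "dzobsh" → "dzobs" ✓)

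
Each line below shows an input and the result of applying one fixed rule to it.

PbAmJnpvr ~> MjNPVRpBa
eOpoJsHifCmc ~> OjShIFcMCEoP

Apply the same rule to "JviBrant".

The rule is to move the first 3 characters to the end (rotate left by 3), then flip the case of every letter.
Starting from "JviBrant": after the first operation, "BrantJvi"; after the second, "bRANTjVI".

bRANTjVI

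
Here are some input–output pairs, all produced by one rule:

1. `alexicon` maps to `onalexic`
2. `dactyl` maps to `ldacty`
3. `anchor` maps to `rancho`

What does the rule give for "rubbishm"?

hmrubbis

The rule is to swap the front and back halves of the string, then move the first 2 characters to the end (rotate left by 2).
On "rubbishm": the first step gives "ishmrubb", and the second then gives "hmrubbis".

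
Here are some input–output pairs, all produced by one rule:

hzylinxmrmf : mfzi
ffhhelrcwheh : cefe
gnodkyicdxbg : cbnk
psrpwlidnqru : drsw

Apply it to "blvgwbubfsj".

Rule — keep one character in every 3, starting at position 2 (positions 2nd, 5th, 8th, ...), then move the first 2 characters to the end (rotate left by 2).
Starting from "blvgwbubfsj": after the first operation, "lwbj"; after the second, "bjlw".

bjlw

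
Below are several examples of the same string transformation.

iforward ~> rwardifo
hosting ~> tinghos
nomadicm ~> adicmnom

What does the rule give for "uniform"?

formuni

The pattern: move the first 3 characters to the end (rotate left by 3).
So "uniform" becomes "formuni".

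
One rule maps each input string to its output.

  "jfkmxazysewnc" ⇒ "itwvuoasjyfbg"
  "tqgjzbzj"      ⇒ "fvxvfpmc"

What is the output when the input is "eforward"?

The pattern: shift every letter 4 places backward in the alphabet (wrapping around), then move the first 3 characters to the end (rotate left by 3).
On "eforward": the first step gives "abknswnz", and the second then gives "nswnzabk".

nswnzabk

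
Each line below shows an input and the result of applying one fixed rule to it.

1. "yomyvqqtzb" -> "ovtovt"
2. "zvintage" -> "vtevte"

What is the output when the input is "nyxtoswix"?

yoiyoi

Looking at the pairs, the operation is to keep one character in every 3, starting at position 2 (positions 2nd, 5th, 8th, ...), then write the whole string twice.
For "nyxtoswix", step one produces "yoi"; step two turns that into "yoiyoi".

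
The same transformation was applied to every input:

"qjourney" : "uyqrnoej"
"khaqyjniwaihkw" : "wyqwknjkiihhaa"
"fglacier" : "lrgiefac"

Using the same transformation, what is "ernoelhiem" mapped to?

ormnilehee

The rule is to sort the characters into reverse alphabetical order, then swap each adjacent pair of characters (1↔2, 3↔4, ...).
On "ernoelhiem": the first step gives "ronmliheee", and the second then gives "ormnilehee".
(Check on "fglacier": → "rligfeca" → "lrgiefac" ✓)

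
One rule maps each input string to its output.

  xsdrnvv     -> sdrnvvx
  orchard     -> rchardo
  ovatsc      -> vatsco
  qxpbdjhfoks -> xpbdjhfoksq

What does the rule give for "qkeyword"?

Rule — move the first character to the end.
For "qkeyword" the result is "keywordq".

keywordq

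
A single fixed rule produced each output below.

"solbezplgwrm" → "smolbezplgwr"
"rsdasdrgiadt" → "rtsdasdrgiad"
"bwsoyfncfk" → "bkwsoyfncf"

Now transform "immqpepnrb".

The pattern: swap the first and last characters, then move the last character to the front.
For "immqpepnrb", step one produces "bmmqpepnri"; step two turns that into "ibmmqpepnr".

ibmmqpepnr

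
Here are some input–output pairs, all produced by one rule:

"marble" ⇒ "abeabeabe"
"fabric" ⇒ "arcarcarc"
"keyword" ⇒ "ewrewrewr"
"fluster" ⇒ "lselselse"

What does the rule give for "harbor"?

The rule is to keep every other character starting from the second (positions 2nd, 4th, 6th, ...), then write the whole string 3 times in a row.
For "harbor", step one produces "abr"; step two turns that into "abrabrabr".

abrabrabr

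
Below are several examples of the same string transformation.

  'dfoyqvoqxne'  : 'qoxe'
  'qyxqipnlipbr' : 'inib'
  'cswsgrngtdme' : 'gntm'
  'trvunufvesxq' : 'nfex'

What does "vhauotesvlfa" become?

Looking at the pairs, the operation is to keep every other character starting from the first (positions 1st, 3rd, 5th, ...), then keep only the last 4 characters.
Applying both steps to "vhauotesvlfa": "vaoevf", then "oevf".

oevf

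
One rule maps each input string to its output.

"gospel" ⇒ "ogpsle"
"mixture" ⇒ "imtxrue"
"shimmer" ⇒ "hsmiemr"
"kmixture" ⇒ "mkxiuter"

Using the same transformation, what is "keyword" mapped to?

The pattern: swap each adjacent pair of characters (1↔2, 3↔4, ...).
On "keyword" that produces "ekwyrod".

ekwyrod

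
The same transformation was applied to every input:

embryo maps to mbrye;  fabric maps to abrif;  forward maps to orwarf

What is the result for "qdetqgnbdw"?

In each case the input is transformed by: delete the last character, then move the first character to the end.
For "qdetqgnbdw", step one produces "qdetqgnbd"; step two turns that into "detqgnbdq".
(Check on "fabric": → "fabri" → "abrif" ✓)

detqgnbdq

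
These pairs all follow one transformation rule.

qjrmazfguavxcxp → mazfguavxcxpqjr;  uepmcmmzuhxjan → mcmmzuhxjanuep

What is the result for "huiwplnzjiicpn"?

What's happening: move the first 3 characters to the end (rotate left by 3).
On "huiwplnzjiicpn" that produces "wplnzjiicpnhui".

wplnzjiicpnhui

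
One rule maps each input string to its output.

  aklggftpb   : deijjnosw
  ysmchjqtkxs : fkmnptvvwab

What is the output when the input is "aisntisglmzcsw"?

The rule is to sort the characters into alphabetical order, then shift every letter 3 places forward in the alphabet (wrapping around).
So "aisntisglmzcsw" becomes "dfjllopqvvvwzc".

dfjllopqvvvwzc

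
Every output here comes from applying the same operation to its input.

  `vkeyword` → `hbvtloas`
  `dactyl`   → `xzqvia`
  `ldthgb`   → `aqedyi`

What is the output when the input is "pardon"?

xoalkm

Rule — move the first character to the end, then shift every letter 3 places backward in the alphabet (wrapping around).
On "pardon": the first step gives "ardonp", and the second then gives "xoalkm".
(Check on "vkeyword": → "keywordv" → "hbvtloas" ✓)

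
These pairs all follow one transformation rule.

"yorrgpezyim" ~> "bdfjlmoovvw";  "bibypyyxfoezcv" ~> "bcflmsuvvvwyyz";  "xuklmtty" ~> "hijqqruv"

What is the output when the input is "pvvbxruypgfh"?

cdemmorssuvy

The rule is to shift every letter 3 places backward in the alphabet (wrapping around), then sort the characters into alphabetical order.
For "pvvbxruypgfh", step one produces "mssyuorvmdce"; step two turns that into "cdemmorssuvy".
(Check on "xuklmtty": → "urhijqqv" → "hijqqruv" ✓)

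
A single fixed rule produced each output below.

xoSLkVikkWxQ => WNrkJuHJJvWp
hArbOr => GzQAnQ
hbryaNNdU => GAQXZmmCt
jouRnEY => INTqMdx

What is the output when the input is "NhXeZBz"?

What's happening: shift every letter 1 place backward in the alphabet (wrapping around), then flip the case of every letter.
On "NhXeZBz" that produces "mGwDyaY".
(Check on "hArbOr": → "gZqaNq" → "GzQAnQ" ✓)

mGwDyaY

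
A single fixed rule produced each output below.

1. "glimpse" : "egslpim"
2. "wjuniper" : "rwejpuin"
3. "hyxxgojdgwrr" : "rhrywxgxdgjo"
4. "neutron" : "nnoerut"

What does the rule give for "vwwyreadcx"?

Looking at the pairs, the operation is to take characters alternately from the front and the back (1st, last, 2nd, 2nd-last, ...), then swap each adjacent pair of characters (1↔2, 3↔4, ...).
Working it through for "vwwyreadcx": intermediate "vxwcwdyare", final "xvcwdwayer".
(Check on "wjuniper": → "wrjeupni" → "rwejpuin" ✓)

xvcwdwayer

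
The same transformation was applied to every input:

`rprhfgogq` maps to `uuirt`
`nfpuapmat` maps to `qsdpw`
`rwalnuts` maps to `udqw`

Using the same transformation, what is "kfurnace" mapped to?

nxqf

Each output is the input with this applied: keep every other character starting from the first (positions 1st, 3rd, 5th, ...), then shift every letter 3 places forward in the alphabet (wrapping around).
On "kfurnace": the first step gives "kunc", and the second then gives "nxqf".
(Check on "rprhfgogq": → "rrfoq" → "uuirt" ✓)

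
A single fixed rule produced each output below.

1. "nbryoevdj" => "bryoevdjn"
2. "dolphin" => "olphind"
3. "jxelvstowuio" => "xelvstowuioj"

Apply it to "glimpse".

In each case the input is transformed by: move the first character to the end.
Doing the same to "glimpse": "limpseg".

limpseg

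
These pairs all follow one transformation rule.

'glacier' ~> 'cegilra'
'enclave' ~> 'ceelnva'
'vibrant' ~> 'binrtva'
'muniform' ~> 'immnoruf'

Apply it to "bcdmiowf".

cdfimowb

Rule — sort the characters into alphabetical order, then move the first character to the end.
"bcdmiowf" → "cdfimowb".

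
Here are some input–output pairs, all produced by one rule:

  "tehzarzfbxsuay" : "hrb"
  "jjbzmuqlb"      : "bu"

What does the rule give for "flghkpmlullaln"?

gpu

What's happening: keep one character in every 3, starting at position 3 (positions 3rd, 6th, 9th, ...), then delete the last character.
Applying both steps to "flghkpmlullaln": "gpua", then "gpu".
(Check on "tehzarzfbxsuay": → "hrbu" → "hrb" ✓)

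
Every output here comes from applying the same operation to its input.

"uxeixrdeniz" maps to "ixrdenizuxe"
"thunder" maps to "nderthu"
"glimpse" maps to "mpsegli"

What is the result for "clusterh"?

Each output is the input with this applied: move the first 3 characters to the end (rotate left by 3).
For "clusterh" the result is "sterhclu".

sterhclu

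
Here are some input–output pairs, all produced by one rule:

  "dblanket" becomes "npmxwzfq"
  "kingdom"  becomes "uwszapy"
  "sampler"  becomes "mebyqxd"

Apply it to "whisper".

Looking at the pairs, the operation is to shift every letter 12 places forward in the alphabet (wrapping around), then swap each adjacent pair of characters (1↔2, 3↔4, ...).
Applying both steps to "whisper": "ituebqd", then "tieuqbd".

tieuqbd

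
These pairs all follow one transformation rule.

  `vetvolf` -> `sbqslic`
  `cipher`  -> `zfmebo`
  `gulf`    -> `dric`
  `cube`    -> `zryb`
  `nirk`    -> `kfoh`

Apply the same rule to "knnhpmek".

hkkemjbh

The rule is to shift every letter 3 places backward in the alphabet (wrapping around).
For "knnhpmek" the result is "hkkemjbh".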